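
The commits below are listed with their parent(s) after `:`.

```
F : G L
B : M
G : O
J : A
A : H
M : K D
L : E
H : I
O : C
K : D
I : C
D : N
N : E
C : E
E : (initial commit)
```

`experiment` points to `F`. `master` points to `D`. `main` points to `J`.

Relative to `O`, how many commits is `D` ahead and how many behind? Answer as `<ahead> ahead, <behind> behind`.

2 ahead, 2 behind

Reachable from D: {D, E, N}.
Reachable from O: {C, E, O}.
Only in D's history (ahead): {D, N} — 2.
Only in O's history (behind): {C, O} — 2.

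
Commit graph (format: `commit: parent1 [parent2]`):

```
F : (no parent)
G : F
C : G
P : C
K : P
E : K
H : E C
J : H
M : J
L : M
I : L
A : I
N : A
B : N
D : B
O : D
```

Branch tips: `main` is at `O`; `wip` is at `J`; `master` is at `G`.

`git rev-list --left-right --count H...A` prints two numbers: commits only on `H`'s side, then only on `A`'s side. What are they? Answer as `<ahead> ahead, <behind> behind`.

Reachable from H: {C, E, F, G, H, K, P}.
Reachable from A: {A, C, E, F, G, H, I, J, K, L, M, P}.
Only in H's history (ahead): {} — 0.
Only in A's history (behind): {A, I, J, L, M} — 5.

0 ahead, 5 behind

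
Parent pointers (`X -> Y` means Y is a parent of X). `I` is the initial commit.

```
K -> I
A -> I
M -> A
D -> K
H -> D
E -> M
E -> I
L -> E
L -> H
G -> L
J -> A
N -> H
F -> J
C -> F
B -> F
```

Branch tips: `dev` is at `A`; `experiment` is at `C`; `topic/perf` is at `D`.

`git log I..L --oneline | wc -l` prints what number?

Reachable from L: {A, D, E, H, I, K, L, M}.
Reachable from I: {I}.
In L's history but not I's: {A, D, E, H, K, L, M} — 7 commits.

7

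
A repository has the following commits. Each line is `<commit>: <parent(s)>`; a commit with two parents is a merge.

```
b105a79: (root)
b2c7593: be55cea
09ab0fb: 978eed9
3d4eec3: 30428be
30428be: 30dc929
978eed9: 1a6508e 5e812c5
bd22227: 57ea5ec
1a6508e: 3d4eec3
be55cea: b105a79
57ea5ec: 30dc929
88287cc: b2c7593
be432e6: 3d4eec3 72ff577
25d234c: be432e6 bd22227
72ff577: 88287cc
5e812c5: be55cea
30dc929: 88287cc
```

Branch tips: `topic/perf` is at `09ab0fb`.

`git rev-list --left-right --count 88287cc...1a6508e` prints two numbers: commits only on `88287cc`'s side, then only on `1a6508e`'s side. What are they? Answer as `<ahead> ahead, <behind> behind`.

0 ahead, 4 behind

Reachable from 88287cc: {88287cc, b105a79, b2c7593, be55cea}.
Reachable from 1a6508e: {1a6508e, 30428be, 30dc929, 3d4eec3, 88287cc, b105a79, b2c7593, be55cea}.
Only in 88287cc's history (ahead): {} — 0.
Only in 1a6508e's history (behind): {1a6508e, 30428be, 30dc929, 3d4eec3} — 4.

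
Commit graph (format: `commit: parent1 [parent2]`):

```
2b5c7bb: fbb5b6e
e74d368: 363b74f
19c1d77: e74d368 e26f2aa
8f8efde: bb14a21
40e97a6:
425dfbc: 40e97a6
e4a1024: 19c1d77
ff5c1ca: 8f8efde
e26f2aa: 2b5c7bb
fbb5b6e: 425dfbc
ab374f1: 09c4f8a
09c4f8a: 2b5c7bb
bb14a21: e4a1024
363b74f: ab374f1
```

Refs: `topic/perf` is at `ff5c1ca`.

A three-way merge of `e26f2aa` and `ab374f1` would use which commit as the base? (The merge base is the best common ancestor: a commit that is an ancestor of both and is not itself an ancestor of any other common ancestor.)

2b5c7bb

Ancestors of e26f2aa: {2b5c7bb, 40e97a6, 425dfbc, e26f2aa, fbb5b6e}.
Ancestors of ab374f1: {09c4f8a, 2b5c7bb, 40e97a6, 425dfbc, ab374f1, fbb5b6e}.
Common ancestors: {2b5c7bb, 40e97a6, 425dfbc, fbb5b6e}.
Among these, 2b5c7bb is not an ancestor of any other common ancestor — it is the merge base.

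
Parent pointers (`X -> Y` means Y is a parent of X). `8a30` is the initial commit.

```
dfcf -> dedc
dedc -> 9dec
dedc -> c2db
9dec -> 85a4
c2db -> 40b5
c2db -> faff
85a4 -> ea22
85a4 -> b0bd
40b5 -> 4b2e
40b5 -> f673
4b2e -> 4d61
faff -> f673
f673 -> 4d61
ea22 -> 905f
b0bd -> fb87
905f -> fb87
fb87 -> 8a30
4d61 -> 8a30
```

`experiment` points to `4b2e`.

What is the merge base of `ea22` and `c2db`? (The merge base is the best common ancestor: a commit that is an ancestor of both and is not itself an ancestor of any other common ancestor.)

Ancestors of ea22: {8a30, 905f, ea22, fb87}.
Ancestors of c2db: {40b5, 4b2e, 4d61, 8a30, c2db, f673, faff}.
Common ancestors: {8a30}.
The only common ancestor is 8a30, so it is the merge base.

8a30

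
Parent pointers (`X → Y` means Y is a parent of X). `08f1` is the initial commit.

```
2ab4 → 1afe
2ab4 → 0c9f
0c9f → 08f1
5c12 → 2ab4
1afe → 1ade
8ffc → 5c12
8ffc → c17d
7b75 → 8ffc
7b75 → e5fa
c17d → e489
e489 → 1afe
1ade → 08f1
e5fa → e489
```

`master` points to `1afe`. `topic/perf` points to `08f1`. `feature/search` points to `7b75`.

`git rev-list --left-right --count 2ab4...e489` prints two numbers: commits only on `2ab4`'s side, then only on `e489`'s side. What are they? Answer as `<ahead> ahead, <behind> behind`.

2 ahead, 1 behind

Reachable from 2ab4: {08f1, 0c9f, 1ade, 1afe, 2ab4}.
Reachable from e489: {08f1, 1ade, 1afe, e489}.
Only in 2ab4's history (ahead): {0c9f, 2ab4} — 2.
Only in e489's history (behind): {e489} — 1.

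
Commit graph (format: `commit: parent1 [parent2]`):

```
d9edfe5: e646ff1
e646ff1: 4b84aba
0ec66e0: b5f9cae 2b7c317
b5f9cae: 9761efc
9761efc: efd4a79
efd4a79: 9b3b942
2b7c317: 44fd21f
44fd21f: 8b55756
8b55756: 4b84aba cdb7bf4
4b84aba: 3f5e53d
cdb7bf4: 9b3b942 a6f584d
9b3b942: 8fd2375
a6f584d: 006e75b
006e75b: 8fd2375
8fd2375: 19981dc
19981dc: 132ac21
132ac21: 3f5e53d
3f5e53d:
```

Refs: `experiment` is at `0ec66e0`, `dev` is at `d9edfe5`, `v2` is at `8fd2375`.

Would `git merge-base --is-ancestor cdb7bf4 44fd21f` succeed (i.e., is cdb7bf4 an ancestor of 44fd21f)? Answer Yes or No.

Ancestors of 44fd21f (commits reachable by following parents): {006e75b, 132ac21, 19981dc, 3f5e53d, 44fd21f, 4b84aba, 8b55756, 8fd2375, 9b3b942, a6f584d, cdb7bf4}.
cdb7bf4 is in that set, so it is an ancestor of 44fd21f.

Yes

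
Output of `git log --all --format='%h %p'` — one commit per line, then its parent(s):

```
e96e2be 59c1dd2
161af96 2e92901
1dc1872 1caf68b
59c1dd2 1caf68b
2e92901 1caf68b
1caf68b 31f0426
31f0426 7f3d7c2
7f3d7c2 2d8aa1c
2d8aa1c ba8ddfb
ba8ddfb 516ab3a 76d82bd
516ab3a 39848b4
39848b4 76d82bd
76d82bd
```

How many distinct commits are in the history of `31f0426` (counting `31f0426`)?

7

Walking parent pointers from 31f0426: reachable set = {2d8aa1c, 31f0426, 39848b4, 516ab3a, 76d82bd, 7f3d7c2, ba8ddfb}.
That is 7 commits.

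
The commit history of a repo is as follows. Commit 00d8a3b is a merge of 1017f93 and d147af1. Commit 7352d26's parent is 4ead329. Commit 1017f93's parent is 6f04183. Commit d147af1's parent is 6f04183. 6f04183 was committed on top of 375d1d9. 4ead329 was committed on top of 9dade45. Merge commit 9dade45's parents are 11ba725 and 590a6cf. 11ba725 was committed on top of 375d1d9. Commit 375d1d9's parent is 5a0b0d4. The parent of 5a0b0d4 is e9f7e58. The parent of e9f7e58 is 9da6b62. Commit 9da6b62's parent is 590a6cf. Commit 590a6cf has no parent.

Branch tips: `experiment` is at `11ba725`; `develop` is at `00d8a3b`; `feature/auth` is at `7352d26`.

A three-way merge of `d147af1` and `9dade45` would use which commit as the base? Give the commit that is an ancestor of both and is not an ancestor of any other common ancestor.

375d1d9

Ancestors of d147af1: {375d1d9, 590a6cf, 5a0b0d4, 6f04183, 9da6b62, d147af1, e9f7e58}.
Ancestors of 9dade45: {11ba725, 375d1d9, 590a6cf, 5a0b0d4, 9da6b62, 9dade45, e9f7e58}.
Common ancestors: {375d1d9, 590a6cf, 5a0b0d4, 9da6b62, e9f7e58}.
Among these, 375d1d9 is not an ancestor of any other common ancestor — it is the merge base.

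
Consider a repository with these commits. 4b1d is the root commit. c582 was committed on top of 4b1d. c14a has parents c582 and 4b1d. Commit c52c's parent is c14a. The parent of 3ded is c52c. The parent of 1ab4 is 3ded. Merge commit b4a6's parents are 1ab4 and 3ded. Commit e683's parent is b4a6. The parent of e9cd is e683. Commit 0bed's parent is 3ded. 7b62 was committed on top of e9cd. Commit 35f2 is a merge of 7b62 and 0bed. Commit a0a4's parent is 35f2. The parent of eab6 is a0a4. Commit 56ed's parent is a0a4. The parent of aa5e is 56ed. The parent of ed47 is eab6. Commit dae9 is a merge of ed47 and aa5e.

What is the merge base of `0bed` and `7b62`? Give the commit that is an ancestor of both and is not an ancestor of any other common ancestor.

Ancestors of 0bed: {0bed, 3ded, 4b1d, c14a, c52c, c582}.
Ancestors of 7b62: {1ab4, 3ded, 4b1d, 7b62, b4a6, c14a, c52c, c582, e683, e9cd}.
Common ancestors: {3ded, 4b1d, c14a, c52c, c582}.
Among these, 3ded is not an ancestor of any other common ancestor — it is the merge base.

3ded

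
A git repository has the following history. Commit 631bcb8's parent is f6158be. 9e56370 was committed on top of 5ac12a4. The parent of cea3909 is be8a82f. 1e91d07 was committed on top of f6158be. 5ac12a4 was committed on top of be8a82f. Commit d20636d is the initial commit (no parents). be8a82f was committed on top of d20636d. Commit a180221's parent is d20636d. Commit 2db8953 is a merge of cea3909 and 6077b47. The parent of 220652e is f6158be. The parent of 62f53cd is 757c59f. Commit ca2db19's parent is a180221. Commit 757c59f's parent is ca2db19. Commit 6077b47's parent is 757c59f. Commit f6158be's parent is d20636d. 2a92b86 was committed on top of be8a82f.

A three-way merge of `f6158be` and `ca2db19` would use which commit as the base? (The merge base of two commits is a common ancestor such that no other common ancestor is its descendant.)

Ancestors of f6158be: {d20636d, f6158be}.
Ancestors of ca2db19: {a180221, ca2db19, d20636d}.
Common ancestors: {d20636d}.
The only common ancestor is d20636d, so it is the merge base.

d20636d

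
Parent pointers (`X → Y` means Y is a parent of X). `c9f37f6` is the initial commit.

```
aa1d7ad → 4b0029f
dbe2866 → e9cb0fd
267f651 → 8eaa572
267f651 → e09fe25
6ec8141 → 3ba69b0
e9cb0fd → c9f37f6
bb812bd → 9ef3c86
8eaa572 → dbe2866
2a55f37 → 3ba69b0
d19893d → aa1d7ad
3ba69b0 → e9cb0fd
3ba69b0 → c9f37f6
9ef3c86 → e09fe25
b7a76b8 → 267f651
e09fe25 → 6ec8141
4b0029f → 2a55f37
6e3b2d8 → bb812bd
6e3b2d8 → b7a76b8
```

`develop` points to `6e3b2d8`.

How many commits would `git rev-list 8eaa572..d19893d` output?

Reachable from d19893d: {2a55f37, 3ba69b0, 4b0029f, aa1d7ad, c9f37f6, d19893d, e9cb0fd}.
Reachable from 8eaa572: {8eaa572, c9f37f6, dbe2866, e9cb0fd}.
In d19893d's history but not 8eaa572's: {2a55f37, 3ba69b0, 4b0029f, aa1d7ad, d19893d} — 5 commits.

5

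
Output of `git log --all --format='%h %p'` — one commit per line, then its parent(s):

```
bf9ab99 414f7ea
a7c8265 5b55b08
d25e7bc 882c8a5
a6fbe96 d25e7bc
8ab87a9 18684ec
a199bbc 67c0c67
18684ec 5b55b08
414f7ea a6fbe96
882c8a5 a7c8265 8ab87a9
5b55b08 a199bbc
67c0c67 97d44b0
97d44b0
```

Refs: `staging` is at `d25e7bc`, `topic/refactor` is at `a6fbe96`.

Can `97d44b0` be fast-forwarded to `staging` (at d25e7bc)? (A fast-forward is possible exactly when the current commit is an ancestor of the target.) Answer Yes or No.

A fast-forward from 97d44b0 to d25e7bc is possible iff 97d44b0 is an ancestor of d25e7bc.
Ancestors of d25e7bc: {18684ec, 5b55b08, 67c0c67, 882c8a5, 8ab87a9, 97d44b0, a199bbc, a7c8265, d25e7bc}.
97d44b0 is among them, so fast-forward is possible.

Yes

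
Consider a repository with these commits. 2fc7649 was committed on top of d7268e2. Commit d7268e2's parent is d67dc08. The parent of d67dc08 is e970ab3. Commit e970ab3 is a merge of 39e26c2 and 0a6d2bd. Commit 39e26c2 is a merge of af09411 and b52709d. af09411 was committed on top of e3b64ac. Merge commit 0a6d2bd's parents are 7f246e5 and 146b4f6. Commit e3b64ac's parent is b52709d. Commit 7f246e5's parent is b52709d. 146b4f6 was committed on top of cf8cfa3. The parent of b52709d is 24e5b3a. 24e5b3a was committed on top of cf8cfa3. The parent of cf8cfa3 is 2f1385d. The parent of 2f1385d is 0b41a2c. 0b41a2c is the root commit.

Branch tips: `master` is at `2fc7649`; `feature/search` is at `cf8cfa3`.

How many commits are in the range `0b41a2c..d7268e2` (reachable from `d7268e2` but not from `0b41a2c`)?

13

Reachable from d7268e2: {0a6d2bd, 0b41a2c, 146b4f6, 24e5b3a, 2f1385d, 39e26c2, 7f246e5, af09411, b52709d, cf8cfa3, d67dc08, d7268e2, e3b64ac, e970ab3}.
Reachable from 0b41a2c: {0b41a2c}.
In d7268e2's history but not 0b41a2c's: {0a6d2bd, 146b4f6, 24e5b3a, 2f1385d, 39e26c2, 7f246e5, af09411, b52709d, cf8cfa3, d67dc08, d7268e2, e3b64ac, e970ab3} — 13 commits.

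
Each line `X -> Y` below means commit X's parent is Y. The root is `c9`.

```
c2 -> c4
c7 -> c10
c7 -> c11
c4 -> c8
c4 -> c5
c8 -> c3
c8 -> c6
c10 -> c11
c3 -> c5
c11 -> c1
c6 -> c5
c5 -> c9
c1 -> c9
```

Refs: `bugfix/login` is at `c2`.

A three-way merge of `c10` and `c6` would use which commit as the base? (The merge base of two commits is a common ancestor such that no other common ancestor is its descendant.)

c9

Ancestors of c10: {c1, c10, c11, c9}.
Ancestors of c6: {c5, c6, c9}.
Common ancestors: {c9}.
The only common ancestor is c9, so it is the merge base.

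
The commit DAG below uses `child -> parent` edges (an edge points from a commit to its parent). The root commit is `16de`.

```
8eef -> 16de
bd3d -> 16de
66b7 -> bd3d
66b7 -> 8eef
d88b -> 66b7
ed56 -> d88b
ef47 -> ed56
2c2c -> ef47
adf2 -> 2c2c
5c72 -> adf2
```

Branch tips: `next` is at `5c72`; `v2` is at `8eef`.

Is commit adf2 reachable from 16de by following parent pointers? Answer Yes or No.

No

Ancestors of 16de: {16de}.
adf2 is not in that set, so it is not an ancestor of 16de.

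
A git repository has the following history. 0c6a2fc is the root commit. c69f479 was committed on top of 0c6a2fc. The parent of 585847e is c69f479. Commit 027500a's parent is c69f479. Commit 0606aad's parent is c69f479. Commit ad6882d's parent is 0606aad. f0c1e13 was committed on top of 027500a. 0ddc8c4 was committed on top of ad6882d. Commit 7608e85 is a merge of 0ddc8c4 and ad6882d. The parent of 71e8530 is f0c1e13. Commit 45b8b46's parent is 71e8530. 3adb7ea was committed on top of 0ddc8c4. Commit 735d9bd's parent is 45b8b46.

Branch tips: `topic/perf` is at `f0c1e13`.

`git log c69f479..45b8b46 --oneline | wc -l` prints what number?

4

Reachable from 45b8b46: {027500a, 0c6a2fc, 45b8b46, 71e8530, c69f479, f0c1e13}.
Reachable from c69f479: {0c6a2fc, c69f479}.
In 45b8b46's history but not c69f479's: {027500a, 45b8b46, 71e8530, f0c1e13} — 4 commits.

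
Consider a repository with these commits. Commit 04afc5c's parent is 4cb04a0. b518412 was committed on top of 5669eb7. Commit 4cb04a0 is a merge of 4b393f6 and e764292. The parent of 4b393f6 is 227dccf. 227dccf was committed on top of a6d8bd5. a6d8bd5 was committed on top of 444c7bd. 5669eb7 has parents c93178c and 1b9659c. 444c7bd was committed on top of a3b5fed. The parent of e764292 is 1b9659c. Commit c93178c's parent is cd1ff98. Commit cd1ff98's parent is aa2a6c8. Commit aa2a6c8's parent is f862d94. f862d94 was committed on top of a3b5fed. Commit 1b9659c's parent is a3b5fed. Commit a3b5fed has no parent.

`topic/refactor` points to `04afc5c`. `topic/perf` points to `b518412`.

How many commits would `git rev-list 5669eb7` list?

7

Walking parent pointers from 5669eb7: reachable set = {1b9659c, 5669eb7, a3b5fed, aa2a6c8, c93178c, cd1ff98, f862d94}.
That is 7 commits.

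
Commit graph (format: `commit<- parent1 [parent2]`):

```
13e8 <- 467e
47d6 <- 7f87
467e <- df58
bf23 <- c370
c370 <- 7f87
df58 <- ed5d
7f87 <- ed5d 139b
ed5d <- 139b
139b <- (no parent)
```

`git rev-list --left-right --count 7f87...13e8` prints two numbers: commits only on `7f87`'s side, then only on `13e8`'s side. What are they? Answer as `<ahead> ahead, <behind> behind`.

Reachable from 7f87: {139b, 7f87, ed5d}.
Reachable from 13e8: {139b, 13e8, 467e, df58, ed5d}.
Only in 7f87's history (ahead): {7f87} — 1.
Only in 13e8's history (behind): {13e8, 467e, df58} — 3.

1 ahead, 3 behind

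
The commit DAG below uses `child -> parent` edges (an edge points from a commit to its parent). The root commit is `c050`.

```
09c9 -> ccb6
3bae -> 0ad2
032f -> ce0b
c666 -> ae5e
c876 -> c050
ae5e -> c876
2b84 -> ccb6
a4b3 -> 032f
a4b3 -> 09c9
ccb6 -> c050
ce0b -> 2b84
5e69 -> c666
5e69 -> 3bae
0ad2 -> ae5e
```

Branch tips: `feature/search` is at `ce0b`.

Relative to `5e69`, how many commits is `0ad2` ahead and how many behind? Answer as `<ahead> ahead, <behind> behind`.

Reachable from 0ad2: {0ad2, ae5e, c050, c876}.
Reachable from 5e69: {0ad2, 3bae, 5e69, ae5e, c050, c666, c876}.
Only in 0ad2's history (ahead): {} — 0.
Only in 5e69's history (behind): {3bae, 5e69, c666} — 3.

0 ahead, 3 behind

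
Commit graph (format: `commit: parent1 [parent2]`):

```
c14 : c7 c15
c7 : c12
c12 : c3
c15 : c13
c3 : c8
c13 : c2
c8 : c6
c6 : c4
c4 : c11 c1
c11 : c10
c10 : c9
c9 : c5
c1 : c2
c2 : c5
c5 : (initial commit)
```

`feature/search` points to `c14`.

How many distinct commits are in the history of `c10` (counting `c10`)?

3

Walking parent pointers from c10: reachable set = {c10, c5, c9}.
That is 3 commits.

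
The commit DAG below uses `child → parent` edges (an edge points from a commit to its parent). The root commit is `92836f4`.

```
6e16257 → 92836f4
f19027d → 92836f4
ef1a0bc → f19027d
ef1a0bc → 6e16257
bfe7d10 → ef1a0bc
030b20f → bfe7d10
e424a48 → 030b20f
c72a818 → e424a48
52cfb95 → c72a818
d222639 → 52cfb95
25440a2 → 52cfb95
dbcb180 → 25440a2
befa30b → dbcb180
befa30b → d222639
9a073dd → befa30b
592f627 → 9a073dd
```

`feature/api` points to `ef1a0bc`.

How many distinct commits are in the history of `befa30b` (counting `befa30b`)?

Walking parent pointers from befa30b: reachable set = {030b20f, 25440a2, 52cfb95, 6e16257, 92836f4, befa30b, bfe7d10, c72a818, d222639, dbcb180, e424a48, ef1a0bc, f19027d}.
That is 13 commits.

13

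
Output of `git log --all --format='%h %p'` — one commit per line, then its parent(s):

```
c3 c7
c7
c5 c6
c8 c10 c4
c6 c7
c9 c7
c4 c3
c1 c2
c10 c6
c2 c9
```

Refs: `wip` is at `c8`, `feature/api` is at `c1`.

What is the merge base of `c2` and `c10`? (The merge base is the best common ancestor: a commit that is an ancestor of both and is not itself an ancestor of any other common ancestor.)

c7

Ancestors of c2: {c2, c7, c9}.
Ancestors of c10: {c10, c6, c7}.
Common ancestors: {c7}.
The only common ancestor is c7, so it is the merge base.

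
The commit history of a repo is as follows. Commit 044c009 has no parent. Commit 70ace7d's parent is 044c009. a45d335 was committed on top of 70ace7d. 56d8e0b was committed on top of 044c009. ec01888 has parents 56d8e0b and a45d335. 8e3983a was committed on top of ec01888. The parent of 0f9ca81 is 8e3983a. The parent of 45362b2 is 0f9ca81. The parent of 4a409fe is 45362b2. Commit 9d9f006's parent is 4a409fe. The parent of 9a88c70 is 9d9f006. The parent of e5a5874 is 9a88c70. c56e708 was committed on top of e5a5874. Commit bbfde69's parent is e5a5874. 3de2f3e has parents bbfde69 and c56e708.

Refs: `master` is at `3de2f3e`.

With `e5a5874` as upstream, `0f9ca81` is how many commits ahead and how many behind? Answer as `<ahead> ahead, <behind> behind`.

0 ahead, 5 behind

Reachable from 0f9ca81: {044c009, 0f9ca81, 56d8e0b, 70ace7d, 8e3983a, a45d335, ec01888}.
Reachable from e5a5874: {044c009, 0f9ca81, 45362b2, 4a409fe, 56d8e0b, 70ace7d, 8e3983a, 9a88c70, 9d9f006, a45d335, e5a5874, ec01888}.
Only in 0f9ca81's history (ahead): {} — 0.
Only in e5a5874's history (behind): {45362b2, 4a409fe, 9a88c70, 9d9f006, e5a5874} — 5.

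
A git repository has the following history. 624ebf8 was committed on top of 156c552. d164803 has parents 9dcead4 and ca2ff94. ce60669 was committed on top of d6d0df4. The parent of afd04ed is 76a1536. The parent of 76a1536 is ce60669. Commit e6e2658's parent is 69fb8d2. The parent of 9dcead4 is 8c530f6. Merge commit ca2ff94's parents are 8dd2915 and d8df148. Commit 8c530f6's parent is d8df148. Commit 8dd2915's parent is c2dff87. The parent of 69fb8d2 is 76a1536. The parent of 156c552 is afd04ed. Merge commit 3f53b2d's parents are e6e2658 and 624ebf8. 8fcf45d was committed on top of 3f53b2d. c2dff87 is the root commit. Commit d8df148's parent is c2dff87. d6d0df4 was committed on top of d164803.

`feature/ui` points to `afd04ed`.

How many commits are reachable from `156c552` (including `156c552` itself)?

12

Walking parent pointers from 156c552: reachable set = {156c552, 76a1536, 8c530f6, 8dd2915, 9dcead4, afd04ed, c2dff87, ca2ff94, ce60669, d164803, d6d0df4, d8df148}.
That is 12 commits.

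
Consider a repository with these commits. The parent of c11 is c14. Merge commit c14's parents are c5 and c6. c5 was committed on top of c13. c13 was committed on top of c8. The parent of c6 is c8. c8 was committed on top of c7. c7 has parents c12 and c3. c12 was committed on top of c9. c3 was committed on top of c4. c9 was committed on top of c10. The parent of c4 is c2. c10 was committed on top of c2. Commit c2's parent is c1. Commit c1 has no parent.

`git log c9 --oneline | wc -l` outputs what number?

Walking parent pointers from c9: reachable set = {c1, c10, c2, c9}.
That is 4 commits.

4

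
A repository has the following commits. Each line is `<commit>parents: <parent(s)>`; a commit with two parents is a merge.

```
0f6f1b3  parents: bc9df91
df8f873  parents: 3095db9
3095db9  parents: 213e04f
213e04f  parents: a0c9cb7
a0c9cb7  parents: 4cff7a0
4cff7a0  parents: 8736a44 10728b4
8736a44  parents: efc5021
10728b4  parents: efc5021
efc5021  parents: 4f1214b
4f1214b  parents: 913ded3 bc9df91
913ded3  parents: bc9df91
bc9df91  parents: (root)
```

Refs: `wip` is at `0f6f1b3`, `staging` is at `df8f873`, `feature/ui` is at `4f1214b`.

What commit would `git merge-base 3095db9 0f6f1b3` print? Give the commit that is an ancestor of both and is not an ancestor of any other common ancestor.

Ancestors of 3095db9: {10728b4, 213e04f, 3095db9, 4cff7a0, 4f1214b, 8736a44, 913ded3, a0c9cb7, bc9df91, efc5021}.
Ancestors of 0f6f1b3: {0f6f1b3, bc9df91}.
Common ancestors: {bc9df91}.
The only common ancestor is bc9df91, so it is the merge base.

bc9df91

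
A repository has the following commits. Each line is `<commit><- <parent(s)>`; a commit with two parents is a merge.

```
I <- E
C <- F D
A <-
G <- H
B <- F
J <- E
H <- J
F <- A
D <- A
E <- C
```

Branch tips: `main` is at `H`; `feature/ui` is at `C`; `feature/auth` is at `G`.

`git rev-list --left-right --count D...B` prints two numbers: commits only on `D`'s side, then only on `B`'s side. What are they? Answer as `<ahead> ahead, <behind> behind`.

Reachable from D: {A, D}.
Reachable from B: {A, B, F}.
Only in D's history (ahead): {D} — 1.
Only in B's history (behind): {B, F} — 2.

1 ahead, 2 behind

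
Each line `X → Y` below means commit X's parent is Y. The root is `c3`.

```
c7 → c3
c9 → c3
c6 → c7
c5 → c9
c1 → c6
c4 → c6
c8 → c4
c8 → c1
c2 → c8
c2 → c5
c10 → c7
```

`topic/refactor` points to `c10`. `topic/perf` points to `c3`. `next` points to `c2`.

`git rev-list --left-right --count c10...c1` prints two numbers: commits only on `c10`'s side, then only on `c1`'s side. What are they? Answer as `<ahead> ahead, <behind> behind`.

1 ahead, 2 behind

Reachable from c10: {c10, c3, c7}.
Reachable from c1: {c1, c3, c6, c7}.
Only in c10's history (ahead): {c10} — 1.
Only in c1's history (behind): {c1, c6} — 2.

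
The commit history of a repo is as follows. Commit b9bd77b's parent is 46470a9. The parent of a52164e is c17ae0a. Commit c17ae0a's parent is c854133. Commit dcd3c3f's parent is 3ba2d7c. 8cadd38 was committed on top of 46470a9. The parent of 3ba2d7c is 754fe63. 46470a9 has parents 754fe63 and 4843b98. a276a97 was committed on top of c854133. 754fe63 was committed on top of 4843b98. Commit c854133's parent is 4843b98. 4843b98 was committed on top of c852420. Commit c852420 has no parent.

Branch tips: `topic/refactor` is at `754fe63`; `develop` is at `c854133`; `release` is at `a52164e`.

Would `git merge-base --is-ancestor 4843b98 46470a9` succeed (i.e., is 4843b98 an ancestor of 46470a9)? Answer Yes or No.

Ancestors of 46470a9 (commits reachable by following parents): {46470a9, 4843b98, 754fe63, c852420}.
4843b98 is in that set, so it is an ancestor of 46470a9.

Yes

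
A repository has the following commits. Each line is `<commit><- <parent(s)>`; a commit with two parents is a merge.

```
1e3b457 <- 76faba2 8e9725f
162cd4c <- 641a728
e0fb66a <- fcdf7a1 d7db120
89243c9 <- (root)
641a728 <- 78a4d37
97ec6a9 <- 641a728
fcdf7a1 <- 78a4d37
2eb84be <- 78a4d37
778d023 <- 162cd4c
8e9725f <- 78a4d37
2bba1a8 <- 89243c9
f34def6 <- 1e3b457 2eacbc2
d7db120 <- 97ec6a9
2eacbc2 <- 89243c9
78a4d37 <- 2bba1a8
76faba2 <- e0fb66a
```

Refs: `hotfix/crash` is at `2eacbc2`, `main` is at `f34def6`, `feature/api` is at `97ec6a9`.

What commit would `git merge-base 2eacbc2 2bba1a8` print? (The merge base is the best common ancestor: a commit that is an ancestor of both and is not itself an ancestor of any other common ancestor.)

89243c9

Ancestors of 2eacbc2: {2eacbc2, 89243c9}.
Ancestors of 2bba1a8: {2bba1a8, 89243c9}.
Common ancestors: {89243c9}.
The only common ancestor is 89243c9, so it is the merge base.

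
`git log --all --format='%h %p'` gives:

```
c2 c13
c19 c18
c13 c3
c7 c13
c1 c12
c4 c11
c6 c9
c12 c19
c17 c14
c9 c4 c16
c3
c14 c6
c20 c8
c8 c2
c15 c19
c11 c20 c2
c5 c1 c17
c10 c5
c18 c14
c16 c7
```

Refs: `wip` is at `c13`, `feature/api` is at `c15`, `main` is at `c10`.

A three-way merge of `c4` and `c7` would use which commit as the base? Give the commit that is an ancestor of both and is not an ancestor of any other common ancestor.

Ancestors of c4: {c11, c13, c2, c20, c3, c4, c8}.
Ancestors of c7: {c13, c3, c7}.
Common ancestors: {c13, c3}.
Among these, c13 is not an ancestor of any other common ancestor — it is the merge base.

c13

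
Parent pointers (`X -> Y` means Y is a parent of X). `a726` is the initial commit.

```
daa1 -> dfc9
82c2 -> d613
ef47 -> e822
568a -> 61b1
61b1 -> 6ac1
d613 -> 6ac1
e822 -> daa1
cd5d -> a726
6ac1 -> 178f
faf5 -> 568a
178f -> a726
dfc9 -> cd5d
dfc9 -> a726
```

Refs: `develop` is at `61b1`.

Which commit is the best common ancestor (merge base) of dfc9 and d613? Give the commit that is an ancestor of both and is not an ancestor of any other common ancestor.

Ancestors of dfc9: {a726, cd5d, dfc9}.
Ancestors of d613: {178f, 6ac1, a726, d613}.
Common ancestors: {a726}.
The only common ancestor is a726, so it is the merge base.

a726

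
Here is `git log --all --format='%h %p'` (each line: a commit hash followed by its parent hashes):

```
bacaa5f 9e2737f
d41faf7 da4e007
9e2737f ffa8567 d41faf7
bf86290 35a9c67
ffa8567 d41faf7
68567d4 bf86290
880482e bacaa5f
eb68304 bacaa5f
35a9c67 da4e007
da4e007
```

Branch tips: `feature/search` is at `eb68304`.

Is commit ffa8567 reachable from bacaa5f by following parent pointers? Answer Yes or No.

Yes

Ancestors of bacaa5f (commits reachable by following parents): {9e2737f, bacaa5f, d41faf7, da4e007, ffa8567}.
ffa8567 is in that set, so it is an ancestor of bacaa5f.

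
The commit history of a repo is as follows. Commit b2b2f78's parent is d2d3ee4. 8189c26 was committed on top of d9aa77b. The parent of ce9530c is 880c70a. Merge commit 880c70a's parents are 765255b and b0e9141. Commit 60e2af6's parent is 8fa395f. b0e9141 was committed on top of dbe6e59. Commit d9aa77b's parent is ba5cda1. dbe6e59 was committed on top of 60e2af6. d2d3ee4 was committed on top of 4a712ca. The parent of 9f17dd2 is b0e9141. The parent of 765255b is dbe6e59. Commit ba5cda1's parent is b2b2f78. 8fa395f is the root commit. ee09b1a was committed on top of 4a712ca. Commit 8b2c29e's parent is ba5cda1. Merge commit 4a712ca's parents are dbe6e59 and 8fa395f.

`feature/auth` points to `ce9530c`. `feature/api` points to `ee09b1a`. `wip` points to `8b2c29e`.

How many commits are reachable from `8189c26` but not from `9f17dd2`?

Reachable from 8189c26: {4a712ca, 60e2af6, 8189c26, 8fa395f, b2b2f78, ba5cda1, d2d3ee4, d9aa77b, dbe6e59}.
Reachable from 9f17dd2: {60e2af6, 8fa395f, 9f17dd2, b0e9141, dbe6e59}.
In 8189c26's history but not 9f17dd2's: {4a712ca, 8189c26, b2b2f78, ba5cda1, d2d3ee4, d9aa77b} — 6 commits.

6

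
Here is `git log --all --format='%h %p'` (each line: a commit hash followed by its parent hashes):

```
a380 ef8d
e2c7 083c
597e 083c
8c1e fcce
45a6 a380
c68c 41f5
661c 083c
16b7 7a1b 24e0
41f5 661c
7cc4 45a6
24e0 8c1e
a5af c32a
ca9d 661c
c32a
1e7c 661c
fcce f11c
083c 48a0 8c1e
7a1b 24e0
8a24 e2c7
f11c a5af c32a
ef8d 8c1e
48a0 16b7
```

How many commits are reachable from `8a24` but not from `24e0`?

Reachable from 8a24: {083c, 16b7, 24e0, 48a0, 7a1b, 8a24, 8c1e, a5af, c32a, e2c7, f11c, fcce}.
Reachable from 24e0: {24e0, 8c1e, a5af, c32a, f11c, fcce}.
In 8a24's history but not 24e0's: {083c, 16b7, 48a0, 7a1b, 8a24, e2c7} — 6 commits.

6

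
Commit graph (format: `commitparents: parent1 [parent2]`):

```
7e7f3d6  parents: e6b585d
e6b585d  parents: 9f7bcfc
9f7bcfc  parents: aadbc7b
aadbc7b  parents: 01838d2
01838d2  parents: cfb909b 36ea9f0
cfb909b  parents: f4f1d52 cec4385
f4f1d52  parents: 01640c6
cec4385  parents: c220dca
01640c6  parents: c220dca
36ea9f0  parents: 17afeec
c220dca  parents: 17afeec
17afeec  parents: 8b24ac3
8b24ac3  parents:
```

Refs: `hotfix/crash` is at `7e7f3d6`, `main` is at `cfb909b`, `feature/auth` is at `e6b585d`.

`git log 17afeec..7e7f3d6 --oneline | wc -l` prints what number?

Reachable from 7e7f3d6: {01640c6, 01838d2, 17afeec, 36ea9f0, 7e7f3d6, 8b24ac3, 9f7bcfc, aadbc7b, c220dca, cec4385, cfb909b, e6b585d, f4f1d52}.
Reachable from 17afeec: {17afeec, 8b24ac3}.
In 7e7f3d6's history but not 17afeec's: {01640c6, 01838d2, 36ea9f0, 7e7f3d6, 9f7bcfc, aadbc7b, c220dca, cec4385, cfb909b, e6b585d, f4f1d52} — 11 commits.

11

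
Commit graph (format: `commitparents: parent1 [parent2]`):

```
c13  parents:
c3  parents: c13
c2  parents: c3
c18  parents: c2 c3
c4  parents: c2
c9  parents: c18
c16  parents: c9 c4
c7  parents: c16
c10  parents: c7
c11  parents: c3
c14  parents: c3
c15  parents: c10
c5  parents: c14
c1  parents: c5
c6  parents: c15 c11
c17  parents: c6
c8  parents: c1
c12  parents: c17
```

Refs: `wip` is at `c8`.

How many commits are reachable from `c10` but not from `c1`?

7

Reachable from c10: {c10, c13, c16, c18, c2, c3, c4, c7, c9}.
Reachable from c1: {c1, c13, c14, c3, c5}.
In c10's history but not c1's: {c10, c16, c18, c2, c4, c7, c9} — 7 commits.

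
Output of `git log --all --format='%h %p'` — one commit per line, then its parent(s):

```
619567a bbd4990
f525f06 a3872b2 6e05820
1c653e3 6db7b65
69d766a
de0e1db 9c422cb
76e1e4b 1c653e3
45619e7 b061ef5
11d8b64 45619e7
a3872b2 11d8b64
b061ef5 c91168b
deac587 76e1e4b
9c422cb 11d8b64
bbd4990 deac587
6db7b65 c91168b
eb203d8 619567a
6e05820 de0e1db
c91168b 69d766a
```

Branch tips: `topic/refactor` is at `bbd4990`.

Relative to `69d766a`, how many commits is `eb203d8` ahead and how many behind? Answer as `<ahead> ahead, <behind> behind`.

8 ahead, 0 behind

Reachable from eb203d8: {1c653e3, 619567a, 69d766a, 6db7b65, 76e1e4b, bbd4990, c91168b, deac587, eb203d8}.
Reachable from 69d766a: {69d766a}.
Only in eb203d8's history (ahead): {1c653e3, 619567a, 6db7b65, 76e1e4b, bbd4990, c91168b, deac587, eb203d8} — 8.
Only in 69d766a's history (behind): {} — 0.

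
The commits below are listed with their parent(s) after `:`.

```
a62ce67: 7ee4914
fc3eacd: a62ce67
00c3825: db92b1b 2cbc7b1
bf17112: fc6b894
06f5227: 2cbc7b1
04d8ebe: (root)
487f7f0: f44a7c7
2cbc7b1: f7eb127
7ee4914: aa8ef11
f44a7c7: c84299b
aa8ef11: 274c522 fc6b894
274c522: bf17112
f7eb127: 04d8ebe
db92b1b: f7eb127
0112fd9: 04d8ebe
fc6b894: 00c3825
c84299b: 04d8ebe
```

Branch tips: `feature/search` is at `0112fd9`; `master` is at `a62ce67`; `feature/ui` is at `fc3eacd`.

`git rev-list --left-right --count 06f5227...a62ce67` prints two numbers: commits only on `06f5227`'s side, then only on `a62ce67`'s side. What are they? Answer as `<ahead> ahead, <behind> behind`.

1 ahead, 8 behind

Reachable from 06f5227: {04d8ebe, 06f5227, 2cbc7b1, f7eb127}.
Reachable from a62ce67: {00c3825, 04d8ebe, 274c522, 2cbc7b1, 7ee4914, a62ce67, aa8ef11, bf17112, db92b1b, f7eb127, fc6b894}.
Only in 06f5227's history (ahead): {06f5227} — 1.
Only in a62ce67's history (behind): {00c3825, 274c522, 7ee4914, a62ce67, aa8ef11, bf17112, db92b1b, fc6b894} — 8.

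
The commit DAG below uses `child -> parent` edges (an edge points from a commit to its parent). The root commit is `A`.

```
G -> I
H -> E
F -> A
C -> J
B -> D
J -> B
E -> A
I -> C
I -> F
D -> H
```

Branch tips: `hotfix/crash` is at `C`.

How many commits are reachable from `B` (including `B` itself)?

5

Walking parent pointers from B: reachable set = {A, B, D, E, H}.
That is 5 commits.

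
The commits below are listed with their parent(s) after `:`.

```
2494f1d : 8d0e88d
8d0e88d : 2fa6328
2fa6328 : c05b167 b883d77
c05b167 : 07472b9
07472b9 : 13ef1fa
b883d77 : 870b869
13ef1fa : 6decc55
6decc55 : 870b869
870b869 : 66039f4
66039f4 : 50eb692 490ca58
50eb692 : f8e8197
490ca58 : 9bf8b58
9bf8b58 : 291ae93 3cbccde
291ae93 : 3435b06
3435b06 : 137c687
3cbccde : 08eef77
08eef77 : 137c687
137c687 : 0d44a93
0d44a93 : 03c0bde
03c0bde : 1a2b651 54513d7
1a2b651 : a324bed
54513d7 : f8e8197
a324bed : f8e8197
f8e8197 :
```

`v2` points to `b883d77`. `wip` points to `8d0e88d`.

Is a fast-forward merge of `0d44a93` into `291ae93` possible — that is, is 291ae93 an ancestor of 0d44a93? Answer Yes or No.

A fast-forward from 291ae93 to 0d44a93 is possible iff 291ae93 is an ancestor of 0d44a93.
Ancestors of 0d44a93: {03c0bde, 0d44a93, 1a2b651, 54513d7, a324bed, f8e8197}.
291ae93 is not among them, so fast-forward is not possible.

No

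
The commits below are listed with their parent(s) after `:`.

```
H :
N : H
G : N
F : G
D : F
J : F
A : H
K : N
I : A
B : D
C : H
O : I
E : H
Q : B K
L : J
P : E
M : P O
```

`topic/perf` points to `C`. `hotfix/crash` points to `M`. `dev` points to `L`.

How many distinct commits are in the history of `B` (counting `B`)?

6

Walking parent pointers from B: reachable set = {B, D, F, G, H, N}.
That is 6 commits.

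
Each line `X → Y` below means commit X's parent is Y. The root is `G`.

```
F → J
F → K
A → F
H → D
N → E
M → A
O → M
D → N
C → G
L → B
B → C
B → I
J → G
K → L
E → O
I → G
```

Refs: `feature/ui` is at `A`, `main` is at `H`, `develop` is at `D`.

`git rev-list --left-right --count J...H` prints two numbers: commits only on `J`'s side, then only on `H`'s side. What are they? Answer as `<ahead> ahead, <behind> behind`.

Reachable from J: {G, J}.
Reachable from H: {A, B, C, D, E, F, G, H, I, J, K, L, M, N, O}.
Only in J's history (ahead): {} — 0.
Only in H's history (behind): {A, B, C, D, E, F, H, I, K, L, M, N, O} — 13.

0 ahead, 13 behind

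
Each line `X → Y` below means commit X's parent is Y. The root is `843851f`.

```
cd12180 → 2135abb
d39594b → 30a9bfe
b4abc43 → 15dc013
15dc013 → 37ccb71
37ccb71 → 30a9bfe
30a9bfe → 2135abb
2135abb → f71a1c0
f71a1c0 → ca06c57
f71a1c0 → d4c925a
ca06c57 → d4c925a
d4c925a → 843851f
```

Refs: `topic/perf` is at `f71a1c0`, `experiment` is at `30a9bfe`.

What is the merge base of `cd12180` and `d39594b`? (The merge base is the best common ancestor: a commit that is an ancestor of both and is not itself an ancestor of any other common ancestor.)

Ancestors of cd12180: {2135abb, 843851f, ca06c57, cd12180, d4c925a, f71a1c0}.
Ancestors of d39594b: {2135abb, 30a9bfe, 843851f, ca06c57, d39594b, d4c925a, f71a1c0}.
Common ancestors: {2135abb, 843851f, ca06c57, d4c925a, f71a1c0}.
Among these, 2135abb is not an ancestor of any other common ancestor — it is the merge base.

2135abb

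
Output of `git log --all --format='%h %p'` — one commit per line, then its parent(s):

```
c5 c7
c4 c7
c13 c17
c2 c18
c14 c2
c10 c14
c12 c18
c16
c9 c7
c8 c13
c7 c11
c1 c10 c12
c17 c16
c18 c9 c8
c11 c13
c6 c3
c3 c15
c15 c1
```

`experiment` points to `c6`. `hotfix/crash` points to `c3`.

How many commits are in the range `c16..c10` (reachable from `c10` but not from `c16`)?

10

Reachable from c10: {c10, c11, c13, c14, c16, c17, c18, c2, c7, c8, c9}.
Reachable from c16: {c16}.
In c10's history but not c16's: {c10, c11, c13, c14, c17, c18, c2, c7, c8, c9} — 10 commits.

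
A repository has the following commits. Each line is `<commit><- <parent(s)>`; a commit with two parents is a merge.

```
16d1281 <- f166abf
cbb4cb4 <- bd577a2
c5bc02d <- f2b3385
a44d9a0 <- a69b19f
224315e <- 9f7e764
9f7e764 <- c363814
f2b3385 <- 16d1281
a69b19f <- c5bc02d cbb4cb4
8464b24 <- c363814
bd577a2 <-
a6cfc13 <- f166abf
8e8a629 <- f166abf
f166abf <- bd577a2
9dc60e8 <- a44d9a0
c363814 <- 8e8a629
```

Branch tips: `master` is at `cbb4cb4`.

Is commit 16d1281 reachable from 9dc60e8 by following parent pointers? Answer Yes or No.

Yes

Ancestors of 9dc60e8 (commits reachable by following parents): {16d1281, 9dc60e8, a44d9a0, a69b19f, bd577a2, c5bc02d, cbb4cb4, f166abf, f2b3385}.
16d1281 is in that set, so it is an ancestor of 9dc60e8.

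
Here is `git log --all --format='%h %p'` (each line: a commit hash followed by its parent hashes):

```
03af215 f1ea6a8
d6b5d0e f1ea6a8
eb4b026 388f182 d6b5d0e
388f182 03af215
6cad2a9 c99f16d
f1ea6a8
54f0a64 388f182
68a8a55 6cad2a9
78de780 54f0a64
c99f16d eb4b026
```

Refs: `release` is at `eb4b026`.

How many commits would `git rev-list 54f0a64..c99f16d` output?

Reachable from c99f16d: {03af215, 388f182, c99f16d, d6b5d0e, eb4b026, f1ea6a8}.
Reachable from 54f0a64: {03af215, 388f182, 54f0a64, f1ea6a8}.
In c99f16d's history but not 54f0a64's: {c99f16d, d6b5d0e, eb4b026} — 3 commits.

3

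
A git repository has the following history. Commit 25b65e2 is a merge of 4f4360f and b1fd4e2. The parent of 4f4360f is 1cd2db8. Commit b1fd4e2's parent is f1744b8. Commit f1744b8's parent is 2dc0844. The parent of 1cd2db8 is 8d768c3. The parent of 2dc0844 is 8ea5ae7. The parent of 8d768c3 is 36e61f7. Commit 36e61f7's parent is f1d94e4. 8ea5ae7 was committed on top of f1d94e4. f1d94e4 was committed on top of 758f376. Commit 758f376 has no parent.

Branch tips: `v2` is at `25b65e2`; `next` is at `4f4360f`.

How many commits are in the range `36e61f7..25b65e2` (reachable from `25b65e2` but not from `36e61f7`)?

Reachable from 25b65e2: {1cd2db8, 25b65e2, 2dc0844, 36e61f7, 4f4360f, 758f376, 8d768c3, 8ea5ae7, b1fd4e2, f1744b8, f1d94e4}.
Reachable from 36e61f7: {36e61f7, 758f376, f1d94e4}.
In 25b65e2's history but not 36e61f7's: {1cd2db8, 25b65e2, 2dc0844, 4f4360f, 8d768c3, 8ea5ae7, b1fd4e2, f1744b8} — 8 commits.

8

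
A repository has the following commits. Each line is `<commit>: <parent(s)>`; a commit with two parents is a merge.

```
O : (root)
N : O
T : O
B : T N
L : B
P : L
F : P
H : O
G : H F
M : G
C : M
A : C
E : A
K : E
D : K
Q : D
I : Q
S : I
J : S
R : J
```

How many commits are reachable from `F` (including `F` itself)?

Walking parent pointers from F: reachable set = {B, F, L, N, O, P, T}.
That is 7 commits.

7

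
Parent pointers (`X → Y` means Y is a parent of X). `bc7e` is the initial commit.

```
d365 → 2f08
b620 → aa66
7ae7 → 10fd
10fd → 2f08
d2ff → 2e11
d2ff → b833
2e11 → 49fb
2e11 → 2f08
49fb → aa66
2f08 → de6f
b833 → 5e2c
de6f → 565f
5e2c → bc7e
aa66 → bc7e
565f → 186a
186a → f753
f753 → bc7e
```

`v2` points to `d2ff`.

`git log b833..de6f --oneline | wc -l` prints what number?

4

Reachable from de6f: {186a, 565f, bc7e, de6f, f753}.
Reachable from b833: {5e2c, b833, bc7e}.
In de6f's history but not b833's: {186a, 565f, de6f, f753} — 4 commits.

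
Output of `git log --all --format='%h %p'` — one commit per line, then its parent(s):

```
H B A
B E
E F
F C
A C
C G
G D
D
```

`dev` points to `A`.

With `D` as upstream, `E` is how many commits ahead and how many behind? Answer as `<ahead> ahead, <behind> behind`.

4 ahead, 0 behind

Reachable from E: {C, D, E, F, G}.
Reachable from D: {D}.
Only in E's history (ahead): {C, E, F, G} — 4.
Only in D's history (behind): {} — 0.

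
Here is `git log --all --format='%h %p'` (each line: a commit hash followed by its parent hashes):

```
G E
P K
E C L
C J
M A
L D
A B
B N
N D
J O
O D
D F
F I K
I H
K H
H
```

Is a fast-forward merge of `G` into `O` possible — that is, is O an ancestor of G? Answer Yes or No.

A fast-forward from O to G is possible iff O is an ancestor of G.
Ancestors of G: {C, D, E, F, G, H, I, J, K, L, O}.
O is among them, so fast-forward is possible.

Yes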